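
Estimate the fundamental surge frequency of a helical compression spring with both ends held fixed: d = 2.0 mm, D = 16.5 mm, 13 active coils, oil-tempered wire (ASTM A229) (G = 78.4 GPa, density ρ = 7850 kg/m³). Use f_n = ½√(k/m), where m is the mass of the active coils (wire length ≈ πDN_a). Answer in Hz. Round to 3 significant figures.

k = Gd⁴/(8D³N_a) = (78.4×10³)(2.0⁴)/(8·16.5³·13) = 2.685 N/mm = 2685 N/m
Wire length L = πDN_a = π·16.5·13 = 673.87 mm
m = ρ·(πd²/4)·L = 7850 × 3.1416×10⁻⁶ m² × 0.67387 m = 0.016619 kg
f_n = ½√(k/m) = 0.5·√(2685/0.016619) = 0.5·√(1.6157e+05) = 200.98 Hz

201 Hz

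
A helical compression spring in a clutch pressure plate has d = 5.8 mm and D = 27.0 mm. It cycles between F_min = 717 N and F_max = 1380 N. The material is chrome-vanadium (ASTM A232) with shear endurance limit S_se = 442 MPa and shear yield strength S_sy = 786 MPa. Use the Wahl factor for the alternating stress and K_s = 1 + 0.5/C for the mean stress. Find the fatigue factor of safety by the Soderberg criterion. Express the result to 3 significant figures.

C = D/d = 27.0/5.8 = 4.6552; K_W = (4C−1)/(4C−4)+0.615/C = 1.3373; K_s = 1+0.5/C = 1.1074
F_a = (F_max−F_min)/2 = 331.5 N; F_m = (F_max+F_min)/2 = 1048.5 N
τ_a = K_W·8F_aD/(πd³) = 1.3373 × 116.82 = 156.22 MPa
τ_m = K_s·8F_mD/(πd³) = 1.1074 × 369.48 = 409.16 MPa
Soderberg: 1/n_f = τ_a/S_se + τ_m/S_sy = 156.22/442 + 409.16/786 = 0.35344 + 0.52056 = 0.874
n_f = 1/0.874 = 1.144

1.14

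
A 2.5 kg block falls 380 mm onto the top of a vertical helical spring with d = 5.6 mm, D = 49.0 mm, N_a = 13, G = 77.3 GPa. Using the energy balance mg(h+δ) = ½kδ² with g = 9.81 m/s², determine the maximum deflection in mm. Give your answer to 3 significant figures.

58.9 mm

k = Gd⁴/(8D³N_a) = (77.3×10³)(5.6⁴)/(8·49.0³·13) = 6.2131 N/mm
W = mg = 2.5 × 9.81 = 24.525 N
½kδ² − Wδ − Wh = 0 → δ = (W + √(W² + 2kWh))/k
δ = (24.525 + √(601.48 + 115806))/6.2131 = (24.525 + 341.19)/6.2131 = 58.861 mm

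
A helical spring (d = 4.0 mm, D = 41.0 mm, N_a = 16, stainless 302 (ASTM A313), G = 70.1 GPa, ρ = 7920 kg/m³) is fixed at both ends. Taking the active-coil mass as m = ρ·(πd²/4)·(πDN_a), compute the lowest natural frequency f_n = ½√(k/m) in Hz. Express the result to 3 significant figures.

k = Gd⁴/(8D³N_a) = (70.1×10³)(4.0⁴)/(8·41.0³·16) = 2.0342 N/mm = 2034.2 N/m
Wire length L = πDN_a = π·41.0·16 = 2060.9 mm
m = ρ·(πd²/4)·L = 7920 × 12.566×10⁻⁶ m² × 2.0609 m = 0.20511 kg
f_n = ½√(k/m) = 0.5·√(2034.2/0.20511) = 0.5·√(9917.6) = 49.794 Hz

49.8 Hz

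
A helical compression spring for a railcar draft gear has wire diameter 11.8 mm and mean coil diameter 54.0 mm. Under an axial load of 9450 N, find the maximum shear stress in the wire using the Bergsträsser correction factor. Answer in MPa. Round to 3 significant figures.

1050 MPa

Spring index C = D/d = 54.0/11.8 = 4.5763
K_B = (4C+2)/(4C−3) = 20.305/15.305 = 1.3267
τ₀ = 8FD/(πd³) = 8·9450·54.0/(π·11.8³) = 4.0824e+06/5161.7 = 790.9 MPa
τ_max = K·τ₀ = 1.3267 × 790.9 = 1049.3 MPa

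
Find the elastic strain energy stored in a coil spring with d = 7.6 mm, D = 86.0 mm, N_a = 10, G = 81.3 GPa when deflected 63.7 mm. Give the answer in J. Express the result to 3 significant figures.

k = Gd⁴/(8D³N_a) = (81.3×10³)(7.6⁴)/(8·86.0³·10) = 5.3304 N/mm
U = ½kδ² = 0.5 × 5.3304 × 63.7² = 10815 N·mm = 10.815 J

10.8 J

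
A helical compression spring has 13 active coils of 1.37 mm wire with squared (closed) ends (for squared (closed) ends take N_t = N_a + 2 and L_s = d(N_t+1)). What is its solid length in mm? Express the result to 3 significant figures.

21.9 mm

squared (closed) ends: N_t = N_a + 2 = 13 + 2 = 15
L_s = d·(N_t+1) = 1.37 × 16 = 21.92 mm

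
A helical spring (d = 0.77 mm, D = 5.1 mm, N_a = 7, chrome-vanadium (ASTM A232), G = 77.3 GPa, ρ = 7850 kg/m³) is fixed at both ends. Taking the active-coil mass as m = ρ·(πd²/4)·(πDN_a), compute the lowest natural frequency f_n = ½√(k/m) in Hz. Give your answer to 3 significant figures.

1490 Hz

k = Gd⁴/(8D³N_a) = (77.3×10³)(0.77⁴)/(8·5.1³·7) = 3.658 N/mm = 3658 N/m
Wire length L = πDN_a = π·5.1·7 = 112.15 mm
m = ρ·(πd²/4)·L = 7850 × 0.46566×10⁻⁶ m² × 0.11215 m = 0.00040998 kg
f_n = ½√(k/m) = 0.5·√(3658/0.00040998) = 0.5·√(8.9225e+06) = 1493.5 Hz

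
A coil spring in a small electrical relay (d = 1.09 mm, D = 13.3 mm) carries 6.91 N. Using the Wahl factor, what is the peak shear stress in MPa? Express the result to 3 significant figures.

202 MPa

Spring index C = D/d = 13.3/1.09 = 12.2018
K_W = (4C−1)/(4C−4) + 0.615/C = 47.807/44.807 + 0.0504 = 1.1174
τ₀ = 8FD/(πd³) = 8·6.91·13.3/(π·1.09³) = 735.224/4.0685 = 180.71 MPa
τ_max = K·τ₀ = 1.1174 × 180.71 = 201.92 MPa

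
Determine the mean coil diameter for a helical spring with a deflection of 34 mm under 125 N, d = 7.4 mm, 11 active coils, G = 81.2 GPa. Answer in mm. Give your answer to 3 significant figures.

Required rate k = F/δ = 125/34 = 3.6765 N/mm
D = (Gd⁴/(8N_a·k))^(1/3) = (81.2×10³·7.4⁴/(8·11·3.6765))^(1/3)
  = (752609)^(1/3) = 90.9612 mm

91.0 mm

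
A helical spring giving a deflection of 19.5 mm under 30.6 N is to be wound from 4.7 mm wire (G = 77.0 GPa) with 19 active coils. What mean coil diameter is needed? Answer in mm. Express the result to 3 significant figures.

Required rate k = F/δ = 30.6/19.5 = 1.5692 N/mm
D = (Gd⁴/(8N_a·k))^(1/3) = (77.0×10³·4.7⁴/(8·19·1.5692))^(1/3)
  = (157526)^(1/3) = 54.0071 mm

54.0 mm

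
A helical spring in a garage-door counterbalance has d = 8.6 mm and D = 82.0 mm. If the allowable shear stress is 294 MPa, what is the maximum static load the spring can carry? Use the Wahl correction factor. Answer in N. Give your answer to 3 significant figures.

777 N

C = D/d = 82.0/8.6 = 9.5349
K_W = (4C−1)/(4C−4) + 0.615/C = 37.140/34.140 + 0.0645 = 1.1524
τ_max = K·8FD/(πd³) → F_max = τ_allow·πd³/(8DK)
F_max = 294·π·8.6³/(8·82.0·1.1524) = 5.8748e+05/755.96 = 777.13 N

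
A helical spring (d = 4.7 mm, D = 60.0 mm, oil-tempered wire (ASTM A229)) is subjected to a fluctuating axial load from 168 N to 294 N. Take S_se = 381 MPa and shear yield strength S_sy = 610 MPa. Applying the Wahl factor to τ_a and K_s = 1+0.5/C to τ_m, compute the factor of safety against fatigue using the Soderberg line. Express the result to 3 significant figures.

C = D/d = 60.0/4.7 = 12.7660; K_W = (4C−1)/(4C−4)+0.615/C = 1.1119; K_s = 1+0.5/C = 1.0392
F_a = (F_max−F_min)/2 = 63 N; F_m = (F_max+F_min)/2 = 231 N
τ_a = K_W·8F_aD/(πd³) = 1.1119 × 92.713 = 103.09 MPa
τ_m = K_s·8F_mD/(πd³) = 1.0392 × 339.95 = 353.26 MPa
Soderberg: 1/n_f = τ_a/S_se + τ_m/S_sy = 103.09/381 + 353.26/610 = 0.27057 + 0.57912 = 0.84969
n_f = 1/0.84969 = 1.177

1.18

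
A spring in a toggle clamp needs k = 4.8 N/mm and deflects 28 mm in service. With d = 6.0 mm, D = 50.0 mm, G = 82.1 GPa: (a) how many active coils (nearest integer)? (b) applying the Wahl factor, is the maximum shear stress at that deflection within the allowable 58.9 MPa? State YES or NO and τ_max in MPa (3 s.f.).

(a) 22 coils; (b) NO, τ_max = 93.9 MPa

N_a = Gd⁴/(8D³k) = (82.1×10³)(6.0⁴)/(8·50.0³·4.8) = 22.17 → N_a = 22
Actual rate k = Gd⁴/(8D³·22) = 4.8364 N/mm
Working load F = kδ = 4.8364·28 = 135.42 N
C = 50.0/6.0 = 8.3333; K_W = (4C−1)/(4C−4)+0.615/C = 1.1761
τ_max = K_W·8FD/(πd³) = 1.1761·79.825 = 93.88 MPa
τ_max > 58.9 MPa → exceeds allowable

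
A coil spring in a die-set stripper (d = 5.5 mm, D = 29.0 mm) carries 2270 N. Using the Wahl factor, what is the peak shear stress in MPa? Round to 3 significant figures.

Spring index C = D/d = 29.0/5.5 = 5.2727
K_W = (4C−1)/(4C−4) + 0.615/C = 20.091/17.091 + 0.1166 = 1.2922
τ₀ = 8FD/(πd³) = 8·2270·29.0/(π·5.5³) = 526640/522.68 = 1007.6 MPa
τ_max = K·τ₀ = 1.2922 × 1007.6 = 1302 MPa

1300 MPa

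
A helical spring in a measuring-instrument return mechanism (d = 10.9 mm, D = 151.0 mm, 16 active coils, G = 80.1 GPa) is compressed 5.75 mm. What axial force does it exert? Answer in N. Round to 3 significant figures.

k = Gd⁴/(8D³N_a) = (80.1×10³)(10.9⁴)/(8·151.0³·16) = 2.5657 N/mm
F = k·δ = 2.5657 × 5.75 = 14.752 N

14.8 N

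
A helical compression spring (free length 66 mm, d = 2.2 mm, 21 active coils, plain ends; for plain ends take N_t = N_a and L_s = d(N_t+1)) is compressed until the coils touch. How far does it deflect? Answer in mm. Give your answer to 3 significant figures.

17.6 mm

N_t = 21; L_s = 2.2·22 = 48.4 mm
δ_solid = L₀ − L_s = 66 − 48.4 = 17.6 mm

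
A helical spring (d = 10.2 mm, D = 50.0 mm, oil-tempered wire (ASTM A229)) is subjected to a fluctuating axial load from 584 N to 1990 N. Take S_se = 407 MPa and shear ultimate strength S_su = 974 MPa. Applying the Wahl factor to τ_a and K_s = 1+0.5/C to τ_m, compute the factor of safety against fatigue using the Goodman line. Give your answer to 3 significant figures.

C = D/d = 50.0/10.2 = 4.9020; K_W = (4C−1)/(4C−4)+0.615/C = 1.3177; K_s = 1+0.5/C = 1.1020
F_a = (F_max−F_min)/2 = 703 N; F_m = (F_max+F_min)/2 = 1287 N
τ_a = K_W·8F_aD/(πd³) = 1.3177 × 84.346 = 111.14 MPa
τ_m = K_s·8F_mD/(πd³) = 1.1020 × 154.41 = 170.16 MPa
Goodman: 1/n_f = τ_a/S_se + τ_m/S_su = 111.14/407 + 170.16/974 = 0.27307 + 0.17471 = 0.44778
n_f = 1/0.44778 = 2.233

2.23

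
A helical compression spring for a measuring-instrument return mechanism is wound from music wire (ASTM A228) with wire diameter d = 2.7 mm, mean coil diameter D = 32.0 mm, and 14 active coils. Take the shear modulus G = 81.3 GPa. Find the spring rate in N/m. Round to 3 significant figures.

k = Gd⁴/(8D³N_a) = (81.3×10³ × 2.7⁴) / (8 × 32.0³ × 14)
  = 4.32062e+06 / 3.67002e+06 = 1.1773 N/mm = 1177.3 N/m

1180 N/m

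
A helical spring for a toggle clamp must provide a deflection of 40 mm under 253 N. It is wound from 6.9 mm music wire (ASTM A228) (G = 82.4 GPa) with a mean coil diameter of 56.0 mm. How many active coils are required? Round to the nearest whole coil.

21

Required rate k = F/δ = 253/40 = 6.325 N/mm
N_a = Gd⁴/(8D³k) = (82.4×10³ × 6.9⁴)/(8 × 56.0³ × 6.325)
    = 1.86777e+08 / 8.88617e+06 = 21.02 → 21 coils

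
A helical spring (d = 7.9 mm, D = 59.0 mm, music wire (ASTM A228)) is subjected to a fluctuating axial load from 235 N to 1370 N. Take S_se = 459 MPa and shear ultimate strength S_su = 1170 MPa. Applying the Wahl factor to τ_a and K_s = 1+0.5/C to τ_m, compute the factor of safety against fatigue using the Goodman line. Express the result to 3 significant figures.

1.48

C = D/d = 59.0/7.9 = 7.4684; K_W = (4C−1)/(4C−4)+0.615/C = 1.1983; K_s = 1+0.5/C = 1.0669
F_a = (F_max−F_min)/2 = 567.5 N; F_m = (F_max+F_min)/2 = 802.5 N
τ_a = K_W·8F_aD/(πd³) = 1.1983 × 172.93 = 207.22 MPa
τ_m = K_s·8F_mD/(πd³) = 1.0669 × 244.54 = 260.92 MPa
Goodman: 1/n_f = τ_a/S_se + τ_m/S_su = 207.22/459 + 260.92/1170 = 0.45147 + 0.22300 = 0.67447
n_f = 1/0.67447 = 1.483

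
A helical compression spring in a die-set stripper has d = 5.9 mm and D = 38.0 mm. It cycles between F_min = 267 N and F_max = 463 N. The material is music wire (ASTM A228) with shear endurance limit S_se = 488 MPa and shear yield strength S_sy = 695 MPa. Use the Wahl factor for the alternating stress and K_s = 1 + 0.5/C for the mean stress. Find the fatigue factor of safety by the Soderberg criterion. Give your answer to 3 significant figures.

2.61

C = D/d = 38.0/5.9 = 6.4407; K_W = (4C−1)/(4C−4)+0.615/C = 1.2333; K_s = 1+0.5/C = 1.0776
F_a = (F_max−F_min)/2 = 98 N; F_m = (F_max+F_min)/2 = 365 N
τ_a = K_W·8F_aD/(πd³) = 1.2333 × 46.174 = 56.948 MPa
τ_m = K_s·8F_mD/(πd³) = 1.0776 × 171.97 = 185.32 MPa
Soderberg: 1/n_f = τ_a/S_se + τ_m/S_sy = 56.948/488 + 185.32/695 = 0.11670 + 0.26665 = 0.38335
n_f = 1/0.38335 = 2.609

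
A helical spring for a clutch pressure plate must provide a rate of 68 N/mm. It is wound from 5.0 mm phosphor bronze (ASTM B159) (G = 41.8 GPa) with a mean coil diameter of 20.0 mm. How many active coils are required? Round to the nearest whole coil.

N_a = Gd⁴/(8D³k) = (41.8×10³ × 5.0⁴)/(8 × 20.0³ × 68)
    = 2.6125e+07 / 4.352e+06 = 6.003 → 6 coils

6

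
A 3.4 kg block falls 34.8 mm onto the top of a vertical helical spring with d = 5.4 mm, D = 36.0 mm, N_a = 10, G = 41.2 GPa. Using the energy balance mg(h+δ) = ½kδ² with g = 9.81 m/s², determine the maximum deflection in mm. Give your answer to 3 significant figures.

k = Gd⁴/(8D³N_a) = (41.2×10³)(5.4⁴)/(8·36.0³·10) = 9.3859 N/mm
W = mg = 3.4 × 9.81 = 33.354 N
½kδ² − Wδ − Wh = 0 → δ = (W + √(W² + 2kWh))/k
δ = (33.354 + √(1112.5 + 21788.7))/9.3859 = (33.354 + 151.33)/9.3859 = 19.677 mm

19.7 mm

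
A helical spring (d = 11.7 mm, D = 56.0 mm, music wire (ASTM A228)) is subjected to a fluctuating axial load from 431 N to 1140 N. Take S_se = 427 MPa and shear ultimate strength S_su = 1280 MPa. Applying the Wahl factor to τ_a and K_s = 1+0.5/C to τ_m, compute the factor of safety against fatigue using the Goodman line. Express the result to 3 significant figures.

6.31

C = D/d = 56.0/11.7 = 4.7863; K_W = (4C−1)/(4C−4)+0.615/C = 1.3266; K_s = 1+0.5/C = 1.1045
F_a = (F_max−F_min)/2 = 354.5 N; F_m = (F_max+F_min)/2 = 785.5 N
τ_a = K_W·8F_aD/(πd³) = 1.3266 × 31.564 = 41.871 MPa
τ_m = K_s·8F_mD/(πd³) = 1.1045 × 69.939 = 77.245 MPa
Goodman: 1/n_f = τ_a/S_se + τ_m/S_su = 41.871/427 + 77.245/1280 = 0.09806 + 0.06035 = 0.15841
n_f = 1/0.15841 = 6.313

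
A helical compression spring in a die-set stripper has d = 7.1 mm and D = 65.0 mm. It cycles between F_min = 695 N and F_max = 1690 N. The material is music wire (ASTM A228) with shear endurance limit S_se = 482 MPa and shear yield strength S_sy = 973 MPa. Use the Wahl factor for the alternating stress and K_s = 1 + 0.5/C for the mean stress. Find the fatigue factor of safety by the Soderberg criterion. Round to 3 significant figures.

C = D/d = 65.0/7.1 = 9.1549; K_W = (4C−1)/(4C−4)+0.615/C = 1.1591; K_s = 1+0.5/C = 1.0546
F_a = (F_max−F_min)/2 = 497.5 N; F_m = (F_max+F_min)/2 = 1192.5 N
τ_a = K_W·8F_aD/(πd³) = 1.1591 × 230.08 = 266.69 MPa
τ_m = K_s·8F_mD/(πd³) = 1.0546 × 551.49 = 581.61 MPa
Soderberg: 1/n_f = τ_a/S_se + τ_m/S_sy = 266.69/482 + 581.61/973 = 0.55330 + 0.59775 = 1.1511
n_f = 1/1.1511 = 0.8688

0.869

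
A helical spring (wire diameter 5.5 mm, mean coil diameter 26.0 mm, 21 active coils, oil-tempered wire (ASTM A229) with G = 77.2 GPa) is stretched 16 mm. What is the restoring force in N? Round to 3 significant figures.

k = Gd⁴/(8D³N_a) = (77.2×10³)(5.5⁴)/(8·26.0³·21) = 23.924 N/mm
F = k·δ = 23.924 × 16 = 382.79 N

383 N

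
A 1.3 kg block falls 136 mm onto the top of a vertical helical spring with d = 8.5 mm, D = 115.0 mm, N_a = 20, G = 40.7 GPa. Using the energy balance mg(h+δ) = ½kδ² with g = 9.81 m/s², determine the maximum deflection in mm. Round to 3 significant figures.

k = Gd⁴/(8D³N_a) = (40.7×10³)(8.5⁴)/(8·115.0³·20) = 0.87309 N/mm
W = mg = 1.3 × 9.81 = 12.753 N
½kδ² − Wδ − Wh = 0 → δ = (W + √(W² + 2kWh))/k
δ = (12.753 + √(162.64 + 3028.57))/0.87309 = (12.753 + 56.491)/0.87309 = 79.309 mm

79.3 mm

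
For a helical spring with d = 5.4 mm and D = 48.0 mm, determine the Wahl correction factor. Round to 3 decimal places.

1.164

C = D/d = 48.0/5.4 = 8.8889
K_W = (4C−1)/(4C−4) + 0.615/C = 34.556/31.556 + 0.0692 = 1.1643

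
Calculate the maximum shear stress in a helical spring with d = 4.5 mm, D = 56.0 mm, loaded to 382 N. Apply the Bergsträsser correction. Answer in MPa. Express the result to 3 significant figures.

662 MPa

Spring index C = D/d = 56.0/4.5 = 12.4444
K_B = (4C+2)/(4C−3) = 51.778/46.778 = 1.1069
τ₀ = 8FD/(πd³) = 8·382·56.0/(π·4.5³) = 171136/286.28 = 597.8 MPa
τ_max = K·τ₀ = 1.1069 × 597.8 = 661.69 MPa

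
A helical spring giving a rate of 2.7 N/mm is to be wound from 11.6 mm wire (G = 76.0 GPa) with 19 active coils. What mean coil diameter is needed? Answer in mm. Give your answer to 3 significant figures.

D = (Gd⁴/(8N_a·k))^(1/3) = (76.0×10³·11.6⁴/(8·19·2.7))^(1/3)
  = (3.35304e+06)^(1/3) = 149.6739 mm

150 mm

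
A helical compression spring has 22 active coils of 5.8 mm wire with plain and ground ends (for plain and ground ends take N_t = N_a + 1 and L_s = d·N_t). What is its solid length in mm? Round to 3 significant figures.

plain and ground ends: N_t = N_a + 1 = 22 + 1 = 23
L_s = d·N_t = 5.8 × 23 = 133.4 mm

133 mm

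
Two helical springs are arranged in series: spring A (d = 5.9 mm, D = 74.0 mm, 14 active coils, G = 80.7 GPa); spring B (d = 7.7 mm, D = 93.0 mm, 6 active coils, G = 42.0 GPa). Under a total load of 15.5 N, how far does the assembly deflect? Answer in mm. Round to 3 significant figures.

k_A = Gd⁴/(8D³N_a) = (80.7×10³)(5.9⁴)/(8·74.0³·14) = 2.1546 N/mm
k_B = Gd⁴/(8D³N_a) = (42.0×10³)(7.7⁴)/(8·93.0³·6) = 3.824 N/mm
Series: 1/k_eq = 1/2.1546 + 1/3.824 = 0.72563; k_eq = 1.3781 N/mm
δ = F/k_eq = 15.5/1.3781 = 11.247 mm

11.2 mm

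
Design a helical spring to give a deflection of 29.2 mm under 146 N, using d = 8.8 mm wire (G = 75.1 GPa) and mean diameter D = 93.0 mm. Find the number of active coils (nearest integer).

14

Required rate k = F/δ = 146/29.2 = 5 N/mm
N_a = Gd⁴/(8D³k) = (75.1×10³ × 8.8⁴)/(8 × 93.0³ × 5)
    = 4.50371e+08 / 3.21743e+07 = 14 → 14 coils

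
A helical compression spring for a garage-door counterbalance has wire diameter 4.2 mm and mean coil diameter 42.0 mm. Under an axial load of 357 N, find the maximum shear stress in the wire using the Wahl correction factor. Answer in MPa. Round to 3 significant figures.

Spring index C = D/d = 42.0/4.2 = 10.0000
K_W = (4C−1)/(4C−4) + 0.615/C = 39.000/36.000 + 0.0615 = 1.1448
τ₀ = 8FD/(πd³) = 8·357·42.0/(π·4.2³) = 119952/232.75 = 515.36 MPa
τ_max = K·τ₀ = 1.1448 × 515.36 = 590 MPa

590 MPa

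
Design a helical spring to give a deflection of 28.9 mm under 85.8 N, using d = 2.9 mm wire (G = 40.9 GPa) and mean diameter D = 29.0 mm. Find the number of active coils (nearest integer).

5

Required rate k = F/δ = 85.8/28.9 = 2.9689 N/mm
N_a = Gd⁴/(8D³k) = (40.9×10³ × 2.9⁴)/(8 × 29.0³ × 2.9689)
    = 2.89278e+06 / 579260 = 4.994 → 5 coils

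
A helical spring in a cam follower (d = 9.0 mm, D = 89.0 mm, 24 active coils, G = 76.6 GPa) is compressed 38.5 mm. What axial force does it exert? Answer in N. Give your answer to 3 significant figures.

k = Gd⁴/(8D³N_a) = (76.6×10³)(9.0⁴)/(8·89.0³·24) = 3.713 N/mm
F = k·δ = 3.713 × 38.5 = 142.95 N

143 N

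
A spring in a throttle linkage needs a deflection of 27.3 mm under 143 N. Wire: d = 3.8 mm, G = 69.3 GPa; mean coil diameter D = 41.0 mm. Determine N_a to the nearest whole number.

Required rate k = F/δ = 143/27.3 = 5.2381 N/mm
N_a = Gd⁴/(8D³k) = (69.3×10³ × 3.8⁴)/(8 × 41.0³ × 5.2381)
    = 1.445e+07 / 2.88812e+06 = 5.003 → 5 coils

5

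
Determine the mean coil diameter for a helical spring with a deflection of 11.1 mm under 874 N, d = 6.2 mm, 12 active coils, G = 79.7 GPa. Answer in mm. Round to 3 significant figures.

Required rate k = F/δ = 874/11.1 = 78.739 N/mm
D = (Gd⁴/(8N_a·k))^(1/3) = (79.7×10³·6.2⁴/(8·12·78.739))^(1/3)
  = (15579.9)^(1/3) = 24.9759 mm

25.0 mm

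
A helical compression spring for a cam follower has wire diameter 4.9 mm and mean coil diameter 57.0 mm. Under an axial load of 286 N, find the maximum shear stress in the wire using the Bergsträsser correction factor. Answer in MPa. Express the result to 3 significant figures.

393 MPa

Spring index C = D/d = 57.0/4.9 = 11.6327
K_B = (4C+2)/(4C−3) = 48.531/43.531 = 1.1149
τ₀ = 8FD/(πd³) = 8·286·57.0/(π·4.9³) = 130416/369.61 = 352.85 MPa
τ_max = K·τ₀ = 1.1149 × 352.85 = 393.38 MPa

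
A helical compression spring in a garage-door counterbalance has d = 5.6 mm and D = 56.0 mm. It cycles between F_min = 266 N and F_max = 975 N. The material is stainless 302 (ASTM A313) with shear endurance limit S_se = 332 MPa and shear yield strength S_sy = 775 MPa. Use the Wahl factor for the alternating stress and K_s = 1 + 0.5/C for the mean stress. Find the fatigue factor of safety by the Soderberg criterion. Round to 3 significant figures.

C = D/d = 56.0/5.6 = 10.0000; K_W = (4C−1)/(4C−4)+0.615/C = 1.1448; K_s = 1+0.5/C = 1.0500
F_a = (F_max−F_min)/2 = 354.5 N; F_m = (F_max+F_min)/2 = 620.5 N
τ_a = K_W·8F_aD/(πd³) = 1.1448 × 287.86 = 329.55 MPa
τ_m = K_s·8F_mD/(πd³) = 1.0500 × 503.86 = 529.05 MPa
Soderberg: 1/n_f = τ_a/S_se + τ_m/S_sy = 329.55/332 + 529.05/775 = 0.99262 + 0.68264 = 1.6753
n_f = 1/1.6753 = 0.5969

0.597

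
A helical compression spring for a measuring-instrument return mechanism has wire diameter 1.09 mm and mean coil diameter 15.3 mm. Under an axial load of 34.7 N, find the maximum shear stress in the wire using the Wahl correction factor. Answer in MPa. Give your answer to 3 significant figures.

1150 MPa

Spring index C = D/d = 15.3/1.09 = 14.0367
K_W = (4C−1)/(4C−4) + 0.615/C = 55.147/52.147 + 0.0438 = 1.1013
τ₀ = 8FD/(πd³) = 8·34.7·15.3/(π·1.09³) = 4247.28/4.0685 = 1044 MPa
τ_max = K·τ₀ = 1.1013 × 1044 = 1149.8 MPa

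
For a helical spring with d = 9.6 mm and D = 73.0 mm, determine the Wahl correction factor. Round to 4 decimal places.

1.1944

C = D/d = 73.0/9.6 = 7.6042
K_W = (4C−1)/(4C−4) + 0.615/C = 29.417/26.417 + 0.0809 = 1.1944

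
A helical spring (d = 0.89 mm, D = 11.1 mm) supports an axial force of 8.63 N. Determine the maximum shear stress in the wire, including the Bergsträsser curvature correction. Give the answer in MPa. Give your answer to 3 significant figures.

383 MPa

Spring index C = D/d = 11.1/0.89 = 12.4719
K_B = (4C+2)/(4C−3) = 51.888/46.888 = 1.1066
τ₀ = 8FD/(πd³) = 8·8.63·11.1/(π·0.89³) = 766.344/2.2147 = 346.02 MPa
τ_max = K·τ₀ = 1.1066 × 346.02 = 382.92 MPa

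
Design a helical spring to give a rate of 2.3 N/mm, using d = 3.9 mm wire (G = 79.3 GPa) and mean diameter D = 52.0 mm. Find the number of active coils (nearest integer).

7

N_a = Gd⁴/(8D³k) = (79.3×10³ × 3.9⁴)/(8 × 52.0³ × 2.3)
    = 1.83456e+07 / 2.58719e+06 = 7.091 → 7 coils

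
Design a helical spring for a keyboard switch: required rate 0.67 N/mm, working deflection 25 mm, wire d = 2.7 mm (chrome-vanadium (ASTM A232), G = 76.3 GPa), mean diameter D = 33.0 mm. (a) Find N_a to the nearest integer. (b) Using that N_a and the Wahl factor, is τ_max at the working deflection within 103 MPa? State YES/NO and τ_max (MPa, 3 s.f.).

N_a = Gd⁴/(8D³k) = (76.3×10³)(2.7⁴)/(8·33.0³·0.67) = 21.05 → N_a = 21
Actual rate k = Gd⁴/(8D³·21) = 0.67163 N/mm
Working load F = kδ = 0.67163·25 = 16.791 N
C = 33.0/2.7 = 12.2222; K_W = (4C−1)/(4C−4)+0.615/C = 1.1171
τ_max = K_W·8FD/(πd³) = 1.1171·71.685 = 80.083 MPa
τ_max ≤ 103 MPa → acceptable

(a) 21 coils; (b) YES, τ_max = 80.1 MPa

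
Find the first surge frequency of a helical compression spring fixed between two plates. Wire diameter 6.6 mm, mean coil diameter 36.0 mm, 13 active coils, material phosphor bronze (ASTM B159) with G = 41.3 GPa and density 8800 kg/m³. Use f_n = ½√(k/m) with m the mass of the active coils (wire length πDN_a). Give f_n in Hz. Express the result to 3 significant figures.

k = Gd⁴/(8D³N_a) = (41.3×10³)(6.6⁴)/(8·36.0³·13) = 16.15 N/mm = 16150 N/m
Wire length L = πDN_a = π·36.0·13 = 1470.3 mm
m = ρ·(πd²/4)·L = 8800 × 34.212×10⁻⁶ m² × 1.4703 m = 0.44265 kg
f_n = ½√(k/m) = 0.5·√(16150/0.44265) = 0.5·√(36486) = 95.507 Hz

95.5 Hz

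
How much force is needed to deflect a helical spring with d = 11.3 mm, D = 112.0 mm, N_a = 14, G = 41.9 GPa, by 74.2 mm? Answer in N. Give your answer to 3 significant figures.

k = Gd⁴/(8D³N_a) = (41.9×10³)(11.3⁴)/(8·112.0³·14) = 4.3417 N/mm
F = k·δ = 4.3417 × 74.2 = 322.15 N

322 N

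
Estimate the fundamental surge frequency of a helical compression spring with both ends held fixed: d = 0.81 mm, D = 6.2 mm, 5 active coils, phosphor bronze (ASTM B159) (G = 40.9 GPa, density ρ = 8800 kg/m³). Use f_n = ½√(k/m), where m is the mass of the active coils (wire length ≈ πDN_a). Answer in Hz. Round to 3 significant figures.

k = Gd⁴/(8D³N_a) = (40.9×10³)(0.81⁴)/(8·6.2³·5) = 1.8468 N/mm = 1846.8 N/m
Wire length L = πDN_a = π·6.2·5 = 97.389 mm
m = ρ·(πd²/4)·L = 8800 × 0.5153×10⁻⁶ m² × 0.097389 m = 0.00044163 kg
f_n = ½√(k/m) = 0.5·√(1846.8/0.00044163) = 0.5·√(4.1819e+06) = 1022.5 Hz

1020 Hz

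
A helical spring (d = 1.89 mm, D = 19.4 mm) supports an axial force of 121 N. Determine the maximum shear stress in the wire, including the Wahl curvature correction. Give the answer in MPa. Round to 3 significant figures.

1010 MPa

Spring index C = D/d = 19.4/1.89 = 10.2646
K_W = (4C−1)/(4C−4) + 0.615/C = 40.058/37.058 + 0.0599 = 1.1409
τ₀ = 8FD/(πd³) = 8·121·19.4/(π·1.89³) = 18779.2/21.21 = 885.4 MPa
τ_max = K·τ₀ = 1.1409 × 885.4 = 1010.1 MPa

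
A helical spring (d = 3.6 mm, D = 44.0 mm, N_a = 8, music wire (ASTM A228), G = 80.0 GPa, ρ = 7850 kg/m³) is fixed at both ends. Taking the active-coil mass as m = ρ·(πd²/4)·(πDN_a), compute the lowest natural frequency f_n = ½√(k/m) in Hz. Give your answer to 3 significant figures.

83.5 Hz

k = Gd⁴/(8D³N_a) = (80.0×10³)(3.6⁴)/(8·44.0³·8) = 2.4647 N/mm = 2464.7 N/m
Wire length L = πDN_a = π·44.0·8 = 1105.8 mm
m = ρ·(πd²/4)·L = 7850 × 10.179×10⁻⁶ m² × 1.1058 m = 0.08836 kg
f_n = ½√(k/m) = 0.5·√(2464.7/0.08836) = 0.5·√(27894) = 83.507 Hz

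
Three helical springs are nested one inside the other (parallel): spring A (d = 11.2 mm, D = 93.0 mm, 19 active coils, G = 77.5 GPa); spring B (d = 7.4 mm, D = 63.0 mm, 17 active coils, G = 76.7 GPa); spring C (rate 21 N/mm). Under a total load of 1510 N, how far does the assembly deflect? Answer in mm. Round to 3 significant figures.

k_A = Gd⁴/(8D³N_a) = (77.5×10³)(11.2⁴)/(8·93.0³·19) = 9.9743 N/mm
k_B = Gd⁴/(8D³N_a) = (76.7×10³)(7.4⁴)/(8·63.0³·17) = 6.7633 N/mm
Parallel: k_eq = 9.9743 + 6.7633 + 21 = 37.738 N/mm
δ = F/k_eq = 1510/37.738 = 40.013 mm

40.0 mm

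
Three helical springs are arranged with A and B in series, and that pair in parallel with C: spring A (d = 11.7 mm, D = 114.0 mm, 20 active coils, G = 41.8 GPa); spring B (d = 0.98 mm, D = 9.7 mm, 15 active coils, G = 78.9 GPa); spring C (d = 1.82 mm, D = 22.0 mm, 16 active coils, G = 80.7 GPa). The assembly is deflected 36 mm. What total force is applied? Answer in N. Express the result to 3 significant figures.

k_A = Gd⁴/(8D³N_a) = (41.8×10³)(11.7⁴)/(8·114.0³·20) = 3.3043 N/mm
k_B = Gd⁴/(8D³N_a) = (78.9×10³)(0.98⁴)/(8·9.7³·15) = 0.66448 N/mm
k_C = Gd⁴/(8D³N_a) = (80.7×10³)(1.82⁴)/(8·22.0³·16) = 0.64965 N/mm
Springs A,B series: k_AB = 1/(1/3.3043+1/0.66448) = 0.55323 N/mm; parallel with C: k_eq = 0.55323+0.64965 = 1.2029 N/mm
F = k_eq·δ = 1.2029·36 = 43.304 N

43.3 N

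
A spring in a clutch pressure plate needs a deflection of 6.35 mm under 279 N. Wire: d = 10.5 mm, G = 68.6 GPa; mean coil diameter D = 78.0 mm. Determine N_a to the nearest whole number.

5

Required rate k = F/δ = 279/6.35 = 43.937 N/mm
N_a = Gd⁴/(8D³k) = (68.6×10³ × 10.5⁴)/(8 × 78.0³ × 43.937)
    = 8.33837e+08 / 1.66803e+08 = 4.999 → 5 coils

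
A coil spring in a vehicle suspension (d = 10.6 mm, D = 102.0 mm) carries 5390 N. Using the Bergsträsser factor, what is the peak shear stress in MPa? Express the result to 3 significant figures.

Spring index C = D/d = 102.0/10.6 = 9.6226
K_B = (4C+2)/(4C−3) = 40.491/35.491 = 1.1409
τ₀ = 8FD/(πd³) = 8·5390·102.0/(π·10.6³) = 4.39824e+06/3741.7 = 1175.5 MPa
τ_max = K·τ₀ = 1.1409 × 1175.5 = 1341.1 MPa

1340 MPa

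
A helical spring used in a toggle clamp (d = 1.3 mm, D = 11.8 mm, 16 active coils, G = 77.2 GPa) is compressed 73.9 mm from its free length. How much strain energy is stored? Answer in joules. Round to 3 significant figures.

2.86 J

k = Gd⁴/(8D³N_a) = (77.2×10³)(1.3⁴)/(8·11.8³·16) = 1.0484 N/mm
U = ½kδ² = 0.5 × 1.0484 × 73.9² = 2862.8 N·mm = 2.8628 J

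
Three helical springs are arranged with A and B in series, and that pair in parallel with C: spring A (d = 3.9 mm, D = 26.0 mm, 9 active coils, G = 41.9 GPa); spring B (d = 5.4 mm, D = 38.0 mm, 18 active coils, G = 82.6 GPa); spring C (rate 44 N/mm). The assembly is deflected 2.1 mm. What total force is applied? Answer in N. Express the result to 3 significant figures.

k_A = Gd⁴/(8D³N_a) = (41.9×10³)(3.9⁴)/(8·26.0³·9) = 7.6598 N/mm
k_B = Gd⁴/(8D³N_a) = (82.6×10³)(5.4⁴)/(8·38.0³·18) = 8.8888 N/mm
Springs A,B series: k_AB = 1/(1/7.6598+1/8.8888) = 4.1143 N/mm; parallel with C: k_eq = 4.1143+44 = 48.114 N/mm
F = k_eq·δ = 48.114·2.1 = 101.04 N

101 N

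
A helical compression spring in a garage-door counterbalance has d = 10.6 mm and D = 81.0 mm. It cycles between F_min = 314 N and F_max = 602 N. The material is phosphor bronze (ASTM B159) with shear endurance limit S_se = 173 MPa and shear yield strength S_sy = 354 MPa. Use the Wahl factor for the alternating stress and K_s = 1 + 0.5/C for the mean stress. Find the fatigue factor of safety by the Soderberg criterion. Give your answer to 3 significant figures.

2.43

C = D/d = 81.0/10.6 = 7.6415; K_W = (4C−1)/(4C−4)+0.615/C = 1.1934; K_s = 1+0.5/C = 1.0654
F_a = (F_max−F_min)/2 = 144 N; F_m = (F_max+F_min)/2 = 458 N
τ_a = K_W·8F_aD/(πd³) = 1.1934 × 24.938 = 29.762 MPa
τ_m = K_s·8F_mD/(πd³) = 1.0654 × 79.318 = 84.508 MPa
Soderberg: 1/n_f = τ_a/S_se + τ_m/S_sy = 29.762/173 + 84.508/354 = 0.17203 + 0.23872 = 0.41076
n_f = 1/0.41076 = 2.435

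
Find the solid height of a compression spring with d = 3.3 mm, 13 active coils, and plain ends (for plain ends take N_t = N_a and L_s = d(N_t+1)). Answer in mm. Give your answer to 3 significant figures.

plain ends: N_t = N_a = 13
L_s = d·(N_t+1) = 3.3 × 14 = 46.2 mm

46.2 mm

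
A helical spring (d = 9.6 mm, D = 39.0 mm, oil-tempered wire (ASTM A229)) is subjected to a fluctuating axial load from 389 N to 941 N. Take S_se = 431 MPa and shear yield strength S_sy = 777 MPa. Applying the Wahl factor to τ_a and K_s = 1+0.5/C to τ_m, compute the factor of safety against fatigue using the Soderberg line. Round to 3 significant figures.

4.80

C = D/d = 39.0/9.6 = 4.0625; K_W = (4C−1)/(4C−4)+0.615/C = 1.3963; K_s = 1+0.5/C = 1.1231
F_a = (F_max−F_min)/2 = 276 N; F_m = (F_max+F_min)/2 = 665 N
τ_a = K_W·8F_aD/(πd³) = 1.3963 × 30.981 = 43.259 MPa
τ_m = K_s·8F_mD/(πd³) = 1.1231 × 74.647 = 83.834 MPa
Soderberg: 1/n_f = τ_a/S_se + τ_m/S_sy = 43.259/431 + 83.834/777 = 0.10037 + 0.10789 = 0.20826
n_f = 1/0.20826 = 4.802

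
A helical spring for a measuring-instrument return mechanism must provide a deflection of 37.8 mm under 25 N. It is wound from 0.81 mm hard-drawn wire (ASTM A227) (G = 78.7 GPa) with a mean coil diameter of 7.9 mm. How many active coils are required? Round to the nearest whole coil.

Required rate k = F/δ = 25/37.8 = 0.66138 N/mm
N_a = Gd⁴/(8D³k) = (78.7×10³ × 0.81⁴)/(8 × 7.9³ × 0.66138)
    = 33877.8 / 2608.67 = 12.99 → 13 coils

13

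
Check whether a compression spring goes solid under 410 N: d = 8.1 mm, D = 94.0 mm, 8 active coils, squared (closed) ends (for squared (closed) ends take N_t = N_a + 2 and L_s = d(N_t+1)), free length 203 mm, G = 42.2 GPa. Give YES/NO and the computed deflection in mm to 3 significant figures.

YES, δ = 120 mm

k = Gd⁴/(8D³N_a) = (42.2×10³)(8.1⁴)/(8·94.0³·8) = 3.4173 N/mm
N_t = 10; L_s = 8.1·11 = 89.1 mm; δ_solid = L₀ − L_s = 203 − 89.1 = 113.9 mm
δ = F/k = 410/3.4173 = 119.98 mm
δ ≥ δ_solid → spring goes solid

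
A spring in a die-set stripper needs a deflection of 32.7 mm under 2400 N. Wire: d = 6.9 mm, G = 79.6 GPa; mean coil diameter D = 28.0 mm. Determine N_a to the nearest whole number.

14

Required rate k = F/δ = 2400/32.7 = 73.394 N/mm
N_a = Gd⁴/(8D³k) = (79.6×10³ × 6.9⁴)/(8 × 28.0³ × 73.394)
    = 1.8043e+08 / 1.28892e+07 = 14 → 14 coils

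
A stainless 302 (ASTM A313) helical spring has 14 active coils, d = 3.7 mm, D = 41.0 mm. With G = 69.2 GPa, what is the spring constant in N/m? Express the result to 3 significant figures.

k = Gd⁴/(8D³N_a) = (69.2×10³ × 3.7⁴) / (8 × 41.0³ × 14)
  = 1.29692e+07 / 7.71915e+06 = 1.6801 N/mm = 1680.1 N/m

1680 N/m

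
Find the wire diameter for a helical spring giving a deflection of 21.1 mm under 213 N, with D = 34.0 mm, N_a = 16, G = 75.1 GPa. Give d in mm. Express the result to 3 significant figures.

5.10 mm

Required rate k = F/δ = 213/21.1 = 10.095 N/mm
d = (8D³N_a·k / G)^(1/4) = (8·34.0³·16·10.095 / (75.1×10³))^0.25
  = (676.24)^0.25 = 5.0995 mm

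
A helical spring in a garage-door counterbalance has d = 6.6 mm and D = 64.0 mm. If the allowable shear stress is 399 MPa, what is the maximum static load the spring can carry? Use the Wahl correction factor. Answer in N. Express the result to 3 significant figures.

C = D/d = 64.0/6.6 = 9.6970
K_W = (4C−1)/(4C−4) + 0.615/C = 37.788/34.788 + 0.0634 = 1.1497
τ_max = K·8FD/(πd³) → F_max = τ_allow·πd³/(8DK)
F_max = 399·π·6.6³/(8·64.0·1.1497) = 3.6037e+05/588.63 = 612.23 N

612 N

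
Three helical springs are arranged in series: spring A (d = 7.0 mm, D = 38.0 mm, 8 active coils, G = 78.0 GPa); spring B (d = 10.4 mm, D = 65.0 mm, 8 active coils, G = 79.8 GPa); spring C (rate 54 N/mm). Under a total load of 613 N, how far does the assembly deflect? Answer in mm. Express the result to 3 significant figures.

k_A = Gd⁴/(8D³N_a) = (78.0×10³)(7.0⁴)/(8·38.0³·8) = 53.328 N/mm
k_B = Gd⁴/(8D³N_a) = (79.8×10³)(10.4⁴)/(8·65.0³·8) = 53.115 N/mm
Series: 1/k_eq = 1/53.328 + 1/53.115 + 1/54 = 0.056097; k_eq = 17.826 N/mm
δ = F/k_eq = 613/17.826 = 34.388 mm

34.4 mm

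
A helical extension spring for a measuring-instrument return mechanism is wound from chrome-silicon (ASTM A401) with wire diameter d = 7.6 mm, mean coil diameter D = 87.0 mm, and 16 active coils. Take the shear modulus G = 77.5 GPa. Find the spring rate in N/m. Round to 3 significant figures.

3070 N/m

k = Gd⁴/(8D³N_a) = (77.5×10³ × 7.6⁴) / (8 × 87.0³ × 16)
  = 2.58557e+08 / 8.42884e+07 = 3.0675 N/mm = 3067.5 N/m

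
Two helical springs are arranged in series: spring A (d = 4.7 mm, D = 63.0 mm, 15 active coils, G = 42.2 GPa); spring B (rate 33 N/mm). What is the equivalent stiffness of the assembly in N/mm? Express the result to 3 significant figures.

0.672 N/mm

k_A = Gd⁴/(8D³N_a) = (42.2×10³)(4.7⁴)/(8·63.0³·15) = 0.68628 N/mm
Series: 1/k_eq = 1/0.68628 + 1/33 = 1.4874; k_eq = 0.6723 N/mm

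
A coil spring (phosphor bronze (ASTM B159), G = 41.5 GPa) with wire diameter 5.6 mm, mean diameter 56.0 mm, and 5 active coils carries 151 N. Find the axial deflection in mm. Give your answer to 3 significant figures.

26.0 mm

k = Gd⁴/(8D³N_a) = (41.5×10³)(5.6⁴)/(8·56.0³·5) = 5.81 N/mm
δ = F/k = 151 / 5.81 = 25.99 mm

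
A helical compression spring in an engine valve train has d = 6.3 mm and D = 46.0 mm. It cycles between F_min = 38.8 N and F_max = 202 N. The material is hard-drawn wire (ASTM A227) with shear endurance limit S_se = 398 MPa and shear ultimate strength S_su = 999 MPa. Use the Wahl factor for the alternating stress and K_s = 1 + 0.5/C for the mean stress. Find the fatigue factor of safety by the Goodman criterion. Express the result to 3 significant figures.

5.69

C = D/d = 46.0/6.3 = 7.3016; K_W = (4C−1)/(4C−4)+0.615/C = 1.2032; K_s = 1+0.5/C = 1.0685
F_a = (F_max−F_min)/2 = 81.6 N; F_m = (F_max+F_min)/2 = 120.4 N
τ_a = K_W·8F_aD/(πd³) = 1.2032 × 38.227 = 45.996 MPa
τ_m = K_s·8F_mD/(πd³) = 1.0685 × 56.403 = 60.265 MPa
Goodman: 1/n_f = τ_a/S_se + τ_m/S_su = 45.996/398 + 60.265/999 = 0.11557 + 0.06033 = 0.17589
n_f = 1/0.17589 = 5.685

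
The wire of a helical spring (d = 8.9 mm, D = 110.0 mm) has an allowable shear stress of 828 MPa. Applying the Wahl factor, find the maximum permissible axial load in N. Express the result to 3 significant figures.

1870 N

C = D/d = 110.0/8.9 = 12.3596
K_W = (4C−1)/(4C−4) + 0.615/C = 48.438/45.438 + 0.0498 = 1.1158
τ_max = K·8FD/(πd³) → F_max = τ_allow·πd³/(8DK)
F_max = 828·π·8.9³/(8·110.0·1.1158) = 1.8338e+06/981.89 = 1867.6 N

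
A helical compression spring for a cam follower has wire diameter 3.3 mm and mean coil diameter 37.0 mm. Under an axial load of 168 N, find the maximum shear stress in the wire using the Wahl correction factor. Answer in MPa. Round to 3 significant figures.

497 MPa

Spring index C = D/d = 37.0/3.3 = 11.2121
K_W = (4C−1)/(4C−4) + 0.615/C = 43.848/40.848 + 0.0549 = 1.1283
τ₀ = 8FD/(πd³) = 8·168·37.0/(π·3.3³) = 49728/112.9 = 440.46 MPa
τ_max = K·τ₀ = 1.1283 × 440.46 = 496.97 MPa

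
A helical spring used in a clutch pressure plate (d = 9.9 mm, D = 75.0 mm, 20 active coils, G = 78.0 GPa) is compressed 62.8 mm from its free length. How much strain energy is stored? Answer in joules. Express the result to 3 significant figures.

21.9 J

k = Gd⁴/(8D³N_a) = (78.0×10³)(9.9⁴)/(8·75.0³·20) = 11.1 N/mm
U = ½kδ² = 0.5 × 11.1 × 62.8² = 21889 N·mm = 21.889 J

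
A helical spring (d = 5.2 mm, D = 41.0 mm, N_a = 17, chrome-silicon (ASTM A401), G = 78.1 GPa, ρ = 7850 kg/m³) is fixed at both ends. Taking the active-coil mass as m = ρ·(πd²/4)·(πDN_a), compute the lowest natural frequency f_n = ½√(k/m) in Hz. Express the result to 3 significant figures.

64.6 Hz

k = Gd⁴/(8D³N_a) = (78.1×10³)(5.2⁴)/(8·41.0³·17) = 6.0922 N/mm = 6092.2 N/m
Wire length L = πDN_a = π·41.0·17 = 2189.7 mm
m = ρ·(πd²/4)·L = 7850 × 21.237×10⁻⁶ m² × 2.1897 m = 0.36505 kg
f_n = ½√(k/m) = 0.5·√(6092.2/0.36505) = 0.5·√(16689) = 64.593 Hz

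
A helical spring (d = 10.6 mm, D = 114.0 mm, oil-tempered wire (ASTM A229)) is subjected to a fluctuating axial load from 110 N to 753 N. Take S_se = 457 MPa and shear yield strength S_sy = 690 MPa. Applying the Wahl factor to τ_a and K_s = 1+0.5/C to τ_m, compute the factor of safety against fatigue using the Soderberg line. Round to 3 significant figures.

C = D/d = 114.0/10.6 = 10.7547; K_W = (4C−1)/(4C−4)+0.615/C = 1.1341; K_s = 1+0.5/C = 1.0465
F_a = (F_max−F_min)/2 = 321.5 N; F_m = (F_max+F_min)/2 = 431.5 N
τ_a = K_W·8F_aD/(πd³) = 1.1341 × 78.363 = 88.869 MPa
τ_m = K_s·8F_mD/(πd³) = 1.0465 × 105.17 = 110.06 MPa
Soderberg: 1/n_f = τ_a/S_se + τ_m/S_sy = 88.869/457 + 110.06/690 = 0.19446 + 0.15951 = 0.35397
n_f = 1/0.35397 = 2.825

2.83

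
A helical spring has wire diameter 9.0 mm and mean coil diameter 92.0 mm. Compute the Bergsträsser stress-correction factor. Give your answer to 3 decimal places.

1.132

C = D/d = 92.0/9.0 = 10.2222
K_B = (4C+2)/(4C−3) = 42.889/37.889 = 1.1320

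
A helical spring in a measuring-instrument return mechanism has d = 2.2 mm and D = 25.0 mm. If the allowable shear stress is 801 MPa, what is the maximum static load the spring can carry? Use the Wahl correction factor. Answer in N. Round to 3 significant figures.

C = D/d = 25.0/2.2 = 11.3636
K_W = (4C−1)/(4C−4) + 0.615/C = 44.455/41.455 + 0.0541 = 1.1265
τ_max = K·8FD/(πd³) → F_max = τ_allow·πd³/(8DK)
F_max = 801·π·2.2³/(8·25.0·1.1265) = 26795/225.3 = 118.93 N

119 N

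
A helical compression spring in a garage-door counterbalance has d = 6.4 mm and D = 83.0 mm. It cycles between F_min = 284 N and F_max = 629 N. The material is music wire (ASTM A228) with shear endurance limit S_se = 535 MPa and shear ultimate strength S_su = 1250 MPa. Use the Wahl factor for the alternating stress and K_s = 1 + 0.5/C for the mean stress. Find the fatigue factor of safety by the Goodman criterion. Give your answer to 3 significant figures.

1.68

C = D/d = 83.0/6.4 = 12.9688; K_W = (4C−1)/(4C−4)+0.615/C = 1.1101; K_s = 1+0.5/C = 1.0386
F_a = (F_max−F_min)/2 = 172.5 N; F_m = (F_max+F_min)/2 = 456.5 N
τ_a = K_W·8F_aD/(πd³) = 1.1101 × 139.08 = 154.39 MPa
τ_m = K_s·8F_mD/(πd³) = 1.0386 × 368.06 = 382.25 MPa
Goodman: 1/n_f = τ_a/S_se + τ_m/S_su = 154.39/535 + 382.25/1250 = 0.28858 + 0.30580 = 0.59438
n_f = 1/0.59438 = 1.682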